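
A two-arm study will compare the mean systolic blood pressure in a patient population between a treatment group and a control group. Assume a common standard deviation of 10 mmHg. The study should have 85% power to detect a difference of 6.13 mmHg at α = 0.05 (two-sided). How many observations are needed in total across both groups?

For two equal groups, n per group = 2·((z_{α/2} + z_β)·σ/δ)².
z_{α/2} = 1.960; z_β = 1.036 (power 85%).
n = 2 × (2.996 × 10 / 6.13)² = 2 × 23.89 = 47.78
Round up: n = 48 per group.
Total across both groups: 2 × 48 = 96.

96 total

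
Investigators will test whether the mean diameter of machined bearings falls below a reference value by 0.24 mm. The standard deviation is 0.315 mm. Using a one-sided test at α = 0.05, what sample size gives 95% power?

19

For a one-sample z-test, n = ((z_α + z_β)·σ/δ)².
z_α = 1.645 (one-sided α = 0.05); z_β = 1.645 (power 95% → β = 0.05).
n = (3.290 × 0.315 / 0.24)² = 18.65
Round up: n = 19.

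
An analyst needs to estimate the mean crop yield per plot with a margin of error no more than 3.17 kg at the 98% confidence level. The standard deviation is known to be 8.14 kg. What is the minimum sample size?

For a mean, the margin of error is E = z·σ/√n, so n = (zσ/E)².
At 98% confidence, z = 2.326.
n = (2.326 × 8.14 / 3.17)² = 35.67
Round up: n = 36.

n = 36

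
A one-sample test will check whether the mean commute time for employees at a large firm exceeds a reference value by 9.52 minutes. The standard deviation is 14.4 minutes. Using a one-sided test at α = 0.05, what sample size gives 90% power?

For a one-sample z-test, n = ((z_α + z_β)·σ/δ)².
z_α = 1.645 (one-sided α = 0.05); z_β = 1.282 (power 90% → β = 0.1).
n = (2.927 × 14.4 / 9.52)² = 19.60
Round up: n = 20.

n = 20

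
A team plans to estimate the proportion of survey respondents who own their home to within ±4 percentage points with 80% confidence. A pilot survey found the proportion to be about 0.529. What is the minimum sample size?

For a proportion with margin E = 0.04 at 80% confidence, z = 1.282.
n = p̂(1−p̂)(z/E)² = 0.529 × 0.471 × (1.282/0.04)² = 255.94
Round up: n = 256.

256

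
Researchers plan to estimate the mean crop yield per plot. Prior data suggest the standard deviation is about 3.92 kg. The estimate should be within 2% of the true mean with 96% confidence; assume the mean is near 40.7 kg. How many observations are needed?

For a mean, the margin of error is E = z·σ/√n, so n = (zσ/E)².
At 96% confidence, z = 2.054.
E = 2% of 40.7 = 0.814 kg.
n = (2.054 × 3.92 / 0.814)² = 97.84
Round up: n = 98.

n = 98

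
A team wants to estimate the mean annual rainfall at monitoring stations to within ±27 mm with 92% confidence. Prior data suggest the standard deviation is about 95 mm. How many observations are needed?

For a mean, the margin of error is E = z·σ/√n, so n = (zσ/E)².
At 92% confidence, z = 1.751.
n = (1.751 × 95 / 27)² = 37.96
Round up: n = 38.

38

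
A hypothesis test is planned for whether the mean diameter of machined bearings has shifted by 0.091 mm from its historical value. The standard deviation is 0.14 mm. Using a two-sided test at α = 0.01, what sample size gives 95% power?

For a one-sample z-test, n = ((z_{α/2} + z_β)·σ/δ)².
z_{α/2} = 2.576 (two-sided α = 0.01); z_β = 1.645 (power 95% → β = 0.05).
n = (4.221 × 0.14 / 0.091)² = 42.17
Round up: n = 43.

n = 43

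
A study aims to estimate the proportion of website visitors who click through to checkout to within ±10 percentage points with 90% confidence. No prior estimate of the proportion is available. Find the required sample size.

For a proportion with margin E = 0.1 at 90% confidence, z = 1.645.
With no prior estimate, use p = 0.5, which maximizes p(1−p) at 0.25.
n = 0.25 × (z/E)² = 0.25 × (1.645/0.1)² = 67.65
Round up: n = 68.

68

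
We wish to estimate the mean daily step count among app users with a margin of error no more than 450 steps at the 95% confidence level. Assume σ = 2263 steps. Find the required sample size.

For a mean, the margin of error is E = z·σ/√n, so n = (zσ/E)².
At 95% confidence, z = 1.960.
n = (1.960 × 2263 / 450)² = 97.15
Round up: n = 98.

98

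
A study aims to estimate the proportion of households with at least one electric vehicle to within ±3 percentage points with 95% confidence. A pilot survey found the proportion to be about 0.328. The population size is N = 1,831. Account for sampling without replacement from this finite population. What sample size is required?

622

For a proportion with margin E = 0.03 at 95% confidence, z = 1.960.
n = p̂(1−p̂)(z/E)² = 0.328 × 0.672 × (1.960/0.03)² = 940.83 — call this n₀.
Finite-population correction with N = 1,831: n = n₀ / (1 + (n₀−1)/N) = 940.83 / 1.513 = 621.83
Round up: n = 622.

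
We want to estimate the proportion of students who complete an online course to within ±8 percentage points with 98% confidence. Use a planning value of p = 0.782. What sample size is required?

For a proportion with margin E = 0.08 at 98% confidence, z = 2.326.
n = p̂(1−p̂)(z/E)² = 0.782 × 0.218 × (2.326/0.08)² = 144.11
Round up: n = 145.

145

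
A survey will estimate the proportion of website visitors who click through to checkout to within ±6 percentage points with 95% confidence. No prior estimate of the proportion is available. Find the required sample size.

For a proportion with margin E = 0.06 at 95% confidence, z = 1.960.
With no prior estimate, use p = 0.5, which maximizes p(1−p) at 0.25.
n = 0.25 × (z/E)² = 0.25 × (1.960/0.06)² = 266.78
Round up: n = 267.

267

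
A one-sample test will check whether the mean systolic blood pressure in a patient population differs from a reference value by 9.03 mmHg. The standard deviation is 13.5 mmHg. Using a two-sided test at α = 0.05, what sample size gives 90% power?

For a one-sample z-test, n = ((z_{α/2} + z_β)·σ/δ)².
z_{α/2} = 1.960 (two-sided α = 0.05); z_β = 1.282 (power 90% → β = 0.1).
n = (3.242 × 13.5 / 9.03)² = 23.49
Round up: n = 24.

24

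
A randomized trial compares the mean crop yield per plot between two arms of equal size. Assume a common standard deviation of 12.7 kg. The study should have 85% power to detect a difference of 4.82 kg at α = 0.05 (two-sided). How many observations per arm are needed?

125 per group

For two equal groups, n per group = 2·((z_{α/2} + z_β)·σ/δ)².
z_{α/2} = 1.960; z_β = 1.036 (power 85%).
n = 2 × (2.996 × 12.7 / 4.82)² = 2 × 62.32 = 124.64
Round up: n = 125 per group.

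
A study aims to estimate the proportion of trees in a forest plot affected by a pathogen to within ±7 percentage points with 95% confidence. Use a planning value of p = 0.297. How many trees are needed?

164

For a proportion with margin E = 0.07 at 95% confidence, z = 1.960.
n = p̂(1−p̂)(z/E)² = 0.297 × 0.703 × (1.960/0.07)² = 163.69
Round up: n = 164.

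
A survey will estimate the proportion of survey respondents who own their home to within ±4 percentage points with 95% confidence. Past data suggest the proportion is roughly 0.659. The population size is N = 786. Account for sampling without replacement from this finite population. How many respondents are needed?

For a proportion with margin E = 0.04 at 95% confidence, z = 1.960.
n = p̂(1−p̂)(z/E)² = 0.659 × 0.341 × (1.960/0.04)² = 539.55 — call this n₀.
Finite-population correction with N = 786: n = n₀ / (1 + (n₀−1)/N) = 539.55 / 1.685 = 320.21
Round up: n = 321.

n = 321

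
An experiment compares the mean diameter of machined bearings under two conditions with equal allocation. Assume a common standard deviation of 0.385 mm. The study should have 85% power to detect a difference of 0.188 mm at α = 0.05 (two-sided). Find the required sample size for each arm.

For two equal groups, n per group = 2·((z_{α/2} + z_β)·σ/δ)².
z_{α/2} = 1.960; z_β = 1.036 (power 85%).
n = 2 × (2.996 × 0.385 / 0.188)² = 2 × 37.64 = 75.28
Round up: n = 76 per group.

76 per group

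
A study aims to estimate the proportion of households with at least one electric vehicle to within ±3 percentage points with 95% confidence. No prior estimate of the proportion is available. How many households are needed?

n = 1068

For a proportion with margin E = 0.03 at 95% confidence, z = 1.960.
With no prior estimate, use p = 0.5, which maximizes p(1−p) at 0.25.
n = 0.25 × (z/E)² = 0.25 × (1.960/0.03)² = 1067.11
Round up: n = 1068.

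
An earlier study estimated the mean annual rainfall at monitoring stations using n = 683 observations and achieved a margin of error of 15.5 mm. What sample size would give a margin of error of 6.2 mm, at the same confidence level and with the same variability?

4269

Margin of error scales as 1/√n, so n₂ = n₁·(E₁/E₂)².
n₂ = 683 × (15.5/6.2)² = 683 × 6.25 = 4268.75
Round up: n₂ = 4269.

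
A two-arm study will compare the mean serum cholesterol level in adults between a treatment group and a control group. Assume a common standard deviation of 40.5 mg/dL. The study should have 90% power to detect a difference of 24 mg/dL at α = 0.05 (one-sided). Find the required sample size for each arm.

For two equal groups, n per group = 2·((z_α + z_β)·σ/δ)².
z_α = 1.645; z_β = 1.282 (power 90%).
n = 2 × (2.927 × 40.5 / 24)² = 2 × 24.40 = 48.80
Round up: n = 49 per group.

49 per group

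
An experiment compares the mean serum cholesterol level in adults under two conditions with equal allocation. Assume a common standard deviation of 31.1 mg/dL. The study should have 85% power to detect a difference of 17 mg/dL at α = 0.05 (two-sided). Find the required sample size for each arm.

61 per group

For two equal groups, n per group = 2·((z_{α/2} + z_β)·σ/δ)².
z_{α/2} = 1.960; z_β = 1.036 (power 85%).
n = 2 × (2.996 × 31.1 / 17)² = 2 × 30.04 = 60.08
Round up: n = 61 per group.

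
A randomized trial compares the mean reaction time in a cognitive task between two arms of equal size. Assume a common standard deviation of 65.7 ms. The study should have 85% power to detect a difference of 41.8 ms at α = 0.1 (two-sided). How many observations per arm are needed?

36 per group

For two equal groups, n per group = 2·((z_{α/2} + z_β)·σ/δ)².
z_{α/2} = 1.645; z_β = 1.036 (power 85%).
n = 2 × (2.681 × 65.7 / 41.8)² = 2 × 17.76 = 35.52
Round up: n = 36 per group.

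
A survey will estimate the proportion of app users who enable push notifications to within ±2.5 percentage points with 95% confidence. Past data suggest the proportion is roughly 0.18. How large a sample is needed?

For a proportion with margin E = 0.025 at 95% confidence, z = 1.960.
n = p̂(1−p̂)(z/E)² = 0.18 × 0.82 × (1.960/0.025)² = 907.23
Round up: n = 908.

908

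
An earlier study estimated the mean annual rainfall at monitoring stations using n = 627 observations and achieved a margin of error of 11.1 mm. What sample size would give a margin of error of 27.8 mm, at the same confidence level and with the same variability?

100

Margin of error scales as 1/√n, so n₂ = n₁·(E₁/E₂)².
n₂ = 627 × (11.1/27.8)² = 627 × 0.1594 = 99.94
Round up: n₂ = 100.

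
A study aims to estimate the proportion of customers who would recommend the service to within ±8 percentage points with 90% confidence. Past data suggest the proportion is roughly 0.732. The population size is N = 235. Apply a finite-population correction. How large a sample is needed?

For a proportion with margin E = 0.08 at 90% confidence, z = 1.645.
n = p̂(1−p̂)(z/E)² = 0.732 × 0.268 × (1.645/0.08)² = 82.95 — call this n₀.
Finite-population correction with N = 235: n = n₀ / (1 + (n₀−1)/N) = 82.95 / 1.349 = 61.49
Round up: n = 62.

62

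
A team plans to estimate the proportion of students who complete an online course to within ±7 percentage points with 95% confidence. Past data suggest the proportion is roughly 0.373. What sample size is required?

For a proportion with margin E = 0.07 at 95% confidence, z = 1.960.
n = p̂(1−p̂)(z/E)² = 0.373 × 0.627 × (1.960/0.07)² = 183.35
Round up: n = 184.

n = 184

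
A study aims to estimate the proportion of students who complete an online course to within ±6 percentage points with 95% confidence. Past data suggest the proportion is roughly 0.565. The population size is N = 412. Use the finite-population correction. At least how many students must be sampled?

For a proportion with margin E = 0.06 at 95% confidence, z = 1.960.
n = p̂(1−p̂)(z/E)² = 0.565 × 0.435 × (1.960/0.06)² = 262.27 — call this n₀.
Finite-population correction with N = 412: n = n₀ / (1 + (n₀−1)/N) = 262.27 / 1.634 = 160.51
Round up: n = 161.

161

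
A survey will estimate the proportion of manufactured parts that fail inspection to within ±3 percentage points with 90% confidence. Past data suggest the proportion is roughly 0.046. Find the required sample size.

132

For a proportion with margin E = 0.03 at 90% confidence, z = 1.645.
n = p̂(1−p̂)(z/E)² = 0.046 × 0.954 × (1.645/0.03)² = 131.95
Round up: n = 132.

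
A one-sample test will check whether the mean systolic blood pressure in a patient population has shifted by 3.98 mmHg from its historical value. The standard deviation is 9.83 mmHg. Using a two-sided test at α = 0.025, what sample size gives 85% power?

66

For a one-sample z-test, n = ((z_{α/2} + z_β)·σ/δ)².
z_{α/2} = 2.241 (two-sided α = 0.025); z_β = 1.036 (power 85% → β = 0.15).
n = (3.277 × 9.83 / 3.98)² = 65.51
Round up: n = 66.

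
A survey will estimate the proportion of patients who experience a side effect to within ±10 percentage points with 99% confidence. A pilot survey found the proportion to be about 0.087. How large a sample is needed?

For a proportion with margin E = 0.1 at 99% confidence, z = 2.576.
n = p̂(1−p̂)(z/E)² = 0.087 × 0.913 × (2.576/0.1)² = 52.71
Round up: n = 53.

53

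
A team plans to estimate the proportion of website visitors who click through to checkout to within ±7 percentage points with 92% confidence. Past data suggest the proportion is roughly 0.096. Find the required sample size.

For a proportion with margin E = 0.07 at 92% confidence, z = 1.751.
n = p̂(1−p̂)(z/E)² = 0.096 × 0.904 × (1.751/0.07)² = 54.30
Round up: n = 55.

n = 55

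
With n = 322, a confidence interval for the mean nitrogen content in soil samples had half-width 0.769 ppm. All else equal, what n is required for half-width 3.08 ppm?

n = 21

Margin of error scales as 1/√n, so n₂ = n₁·(E₁/E₂)².
n₂ = 322 × (0.769/3.08)² = 322 × 0.06234 = 20.07
Round up: n₂ = 21.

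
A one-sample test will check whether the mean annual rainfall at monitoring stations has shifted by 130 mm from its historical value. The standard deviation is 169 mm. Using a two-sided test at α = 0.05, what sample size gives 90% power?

n = 18

For a one-sample z-test, n = ((z_{α/2} + z_β)·σ/δ)².
z_{α/2} = 1.960 (two-sided α = 0.05); z_β = 1.282 (power 90% → β = 0.1).
n = (3.242 × 169 / 130)² = 17.76
Round up: n = 18.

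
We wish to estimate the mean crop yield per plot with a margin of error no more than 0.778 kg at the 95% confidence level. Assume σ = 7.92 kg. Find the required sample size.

399

For a mean, the margin of error is E = z·σ/√n, so n = (zσ/E)².
At 95% confidence, z = 1.960.
n = (1.960 × 7.92 / 0.778)² = 398.11
Round up: n = 399.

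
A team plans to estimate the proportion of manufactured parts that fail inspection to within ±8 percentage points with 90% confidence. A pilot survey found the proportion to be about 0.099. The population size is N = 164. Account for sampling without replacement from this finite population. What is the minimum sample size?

For a proportion with margin E = 0.08 at 90% confidence, z = 1.645.
n = p̂(1−p̂)(z/E)² = 0.099 × 0.901 × (1.645/0.08)² = 37.71 — call this n₀.
Finite-population correction with N = 164: n = n₀ / (1 + (n₀−1)/N) = 37.71 / 1.224 = 30.81
Round up: n = 31.

31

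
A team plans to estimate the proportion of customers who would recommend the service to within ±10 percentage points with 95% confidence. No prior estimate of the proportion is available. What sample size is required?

For a proportion with margin E = 0.1 at 95% confidence, z = 1.960.
With no prior estimate, use p = 0.5, which maximizes p(1−p) at 0.25.
n = 0.25 × (z/E)² = 0.25 × (1.960/0.1)² = 96.04
Round up: n = 97.

97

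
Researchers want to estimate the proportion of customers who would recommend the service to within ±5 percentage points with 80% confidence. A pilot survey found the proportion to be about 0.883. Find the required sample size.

For a proportion with margin E = 0.05 at 80% confidence, z = 1.282.
n = p̂(1−p̂)(z/E)² = 0.883 × 0.117 × (1.282/0.05)² = 67.92
Round up: n = 68.

n = 68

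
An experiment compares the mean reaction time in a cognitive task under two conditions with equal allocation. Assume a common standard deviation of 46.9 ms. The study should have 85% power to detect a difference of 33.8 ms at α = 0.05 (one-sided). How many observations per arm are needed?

For two equal groups, n per group = 2·((z_α + z_β)·σ/δ)².
z_α = 1.645; z_β = 1.036 (power 85%).
n = 2 × (2.681 × 46.9 / 33.8)² = 2 × 13.84 = 27.68
Round up: n = 28 per group.

28 per group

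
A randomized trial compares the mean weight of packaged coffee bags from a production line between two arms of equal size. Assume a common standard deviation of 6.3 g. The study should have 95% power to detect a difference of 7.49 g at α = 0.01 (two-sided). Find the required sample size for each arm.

For two equal groups, n per group = 2·((z_{α/2} + z_β)·σ/δ)².
z_{α/2} = 2.576; z_β = 1.645 (power 95%).
n = 2 × (4.221 × 6.3 / 7.49)² = 2 × 12.61 = 25.22
Round up: n = 26 per group.

26 per group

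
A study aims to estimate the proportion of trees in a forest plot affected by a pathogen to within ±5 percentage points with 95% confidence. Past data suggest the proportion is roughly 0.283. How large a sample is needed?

For a proportion with margin E = 0.05 at 95% confidence, z = 1.960.
n = p̂(1−p̂)(z/E)² = 0.283 × 0.717 × (1.960/0.05)² = 311.80
Round up: n = 312.

312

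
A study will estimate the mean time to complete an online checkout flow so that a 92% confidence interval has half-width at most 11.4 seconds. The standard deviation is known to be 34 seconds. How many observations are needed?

For a mean, the margin of error is E = z·σ/√n, so n = (zσ/E)².
At 92% confidence, z = 1.751.
n = (1.751 × 34 / 11.4)² = 27.27
Round up: n = 28.

n = 28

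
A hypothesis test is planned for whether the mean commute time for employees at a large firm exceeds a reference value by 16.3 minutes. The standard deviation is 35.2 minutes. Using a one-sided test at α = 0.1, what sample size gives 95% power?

40

For a one-sample z-test, n = ((z_α + z_β)·σ/δ)².
z_α = 1.282 (one-sided α = 0.1); z_β = 1.645 (power 95% → β = 0.05).
n = (2.927 × 35.2 / 16.3)² = 39.95
Round up: n = 40.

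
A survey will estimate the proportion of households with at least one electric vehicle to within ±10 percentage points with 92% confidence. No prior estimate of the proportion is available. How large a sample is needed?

n = 77

For a proportion with margin E = 0.1 at 92% confidence, z = 1.751.
With no prior estimate, use p = 0.5, which maximizes p(1−p) at 0.25.
n = 0.25 × (z/E)² = 0.25 × (1.751/0.1)² = 76.65
Round up: n = 77.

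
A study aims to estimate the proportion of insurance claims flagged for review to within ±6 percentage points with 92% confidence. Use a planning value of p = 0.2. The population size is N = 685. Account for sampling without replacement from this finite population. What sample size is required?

For a proportion with margin E = 0.06 at 92% confidence, z = 1.751.
n = p̂(1−p̂)(z/E)² = 0.2 × 0.8 × (1.751/0.06)² = 136.27 — call this n₀.
Finite-population correction with N = 685: n = n₀ / (1 + (n₀−1)/N) = 136.27 / 1.197 = 113.84
Round up: n = 114.

114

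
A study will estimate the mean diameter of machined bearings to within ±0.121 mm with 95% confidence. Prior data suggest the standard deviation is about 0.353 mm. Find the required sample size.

33

For a mean, the margin of error is E = z·σ/√n, so n = (zσ/E)².
At 95% confidence, z = 1.960.
n = (1.960 × 0.353 / 0.121)² = 32.70
Round up: n = 33.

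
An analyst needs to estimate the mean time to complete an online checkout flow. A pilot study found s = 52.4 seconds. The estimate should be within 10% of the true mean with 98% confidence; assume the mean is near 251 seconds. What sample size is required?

For a mean, the margin of error is E = z·σ/√n, so n = (zσ/E)².
At 98% confidence, z = 2.326.
E = 10% of 251 = 25.1 seconds.
n = (2.326 × 52.4 / 25.1)² = 23.58
Round up: n = 24.

n = 24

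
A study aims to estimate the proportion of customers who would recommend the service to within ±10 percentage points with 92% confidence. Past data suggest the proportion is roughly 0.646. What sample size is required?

For a proportion with margin E = 0.1 at 92% confidence, z = 1.751.
n = p̂(1−p̂)(z/E)² = 0.646 × 0.354 × (1.751/0.1)² = 70.11
Round up: n = 71.

71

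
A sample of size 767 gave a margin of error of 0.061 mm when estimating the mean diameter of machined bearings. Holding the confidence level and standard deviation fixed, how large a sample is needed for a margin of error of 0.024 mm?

Margin of error scales as 1/√n, so n₂ = n₁·(E₁/E₂)².
n₂ = 767 × (0.061/0.024)² = 767 × 6.46 = 4954.82
Round up: n₂ = 4955.

4955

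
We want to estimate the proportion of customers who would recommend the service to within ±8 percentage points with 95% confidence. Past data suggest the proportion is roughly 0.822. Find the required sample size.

For a proportion with margin E = 0.08 at 95% confidence, z = 1.960.
n = p̂(1−p̂)(z/E)² = 0.822 × 0.178 × (1.960/0.08)² = 87.83
Round up: n = 88.

88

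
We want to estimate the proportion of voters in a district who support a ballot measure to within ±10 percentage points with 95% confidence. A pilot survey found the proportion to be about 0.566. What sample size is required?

95

For a proportion with margin E = 0.1 at 95% confidence, z = 1.960.
n = p̂(1−p̂)(z/E)² = 0.566 × 0.434 × (1.960/0.1)² = 94.37
Round up: n = 95.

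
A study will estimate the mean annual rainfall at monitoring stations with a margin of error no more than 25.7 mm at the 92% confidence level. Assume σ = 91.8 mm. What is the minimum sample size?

For a mean, the margin of error is E = z·σ/√n, so n = (zσ/E)².
At 92% confidence, z = 1.751.
n = (1.751 × 91.8 / 25.7)² = 39.12
Round up: n = 40.

40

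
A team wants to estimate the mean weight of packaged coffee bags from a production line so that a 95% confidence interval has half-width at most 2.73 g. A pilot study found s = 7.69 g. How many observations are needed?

For a mean, the margin of error is E = z·σ/√n, so n = (zσ/E)².
At 95% confidence, z = 1.960.
n = (1.960 × 7.69 / 2.73)² = 30.48
Round up: n = 31.

31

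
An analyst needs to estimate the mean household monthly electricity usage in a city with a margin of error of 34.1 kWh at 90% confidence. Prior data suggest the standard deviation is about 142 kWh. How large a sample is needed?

For a mean, the margin of error is E = z·σ/√n, so n = (zσ/E)².
At 90% confidence, z = 1.645.
n = (1.645 × 142 / 34.1)² = 46.92
Round up: n = 47.

47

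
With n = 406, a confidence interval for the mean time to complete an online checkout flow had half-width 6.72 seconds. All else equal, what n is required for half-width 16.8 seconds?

Margin of error scales as 1/√n, so n₂ = n₁·(E₁/E₂)².
n₂ = 406 × (6.72/16.8)² = 406 × 0.16 = 64.96
Round up: n₂ = 65.

n = 65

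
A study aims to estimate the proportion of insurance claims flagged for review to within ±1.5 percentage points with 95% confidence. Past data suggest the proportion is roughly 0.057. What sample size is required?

918

For a proportion with margin E = 0.015 at 95% confidence, z = 1.960.
n = p̂(1−p̂)(z/E)² = 0.057 × 0.943 × (1.960/0.015)² = 917.73
Round up: n = 918.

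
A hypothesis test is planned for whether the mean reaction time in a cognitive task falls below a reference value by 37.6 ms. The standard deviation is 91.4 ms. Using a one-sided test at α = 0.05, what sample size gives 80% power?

For a one-sample z-test, n = ((z_α + z_β)·σ/δ)².
z_α = 1.645 (one-sided α = 0.05); z_β = 0.842 (power 80% → β = 0.2).
n = (2.487 × 91.4 / 37.6)² = 36.55
Round up: n = 37.

37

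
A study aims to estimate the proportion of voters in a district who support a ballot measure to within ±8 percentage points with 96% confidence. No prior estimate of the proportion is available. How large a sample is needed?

165

For a proportion with margin E = 0.08 at 96% confidence, z = 2.054.
With no prior estimate, use p = 0.5, which maximizes p(1−p) at 0.25.
n = 0.25 × (z/E)² = 0.25 × (2.054/0.08)² = 164.80
Round up: n = 165.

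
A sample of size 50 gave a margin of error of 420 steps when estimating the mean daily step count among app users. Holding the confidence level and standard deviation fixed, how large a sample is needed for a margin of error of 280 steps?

113

Margin of error scales as 1/√n, so n₂ = n₁·(E₁/E₂)².
n₂ = 50 × (420/280)² = 50 × 2.25 = 112.50
Round up: n₂ = 113.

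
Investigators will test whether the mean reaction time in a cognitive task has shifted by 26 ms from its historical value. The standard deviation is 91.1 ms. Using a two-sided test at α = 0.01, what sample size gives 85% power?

n = 161

For a one-sample z-test, n = ((z_{α/2} + z_β)·σ/δ)².
z_{α/2} = 2.576 (two-sided α = 0.01); z_β = 1.036 (power 85% → β = 0.15).
n = (3.612 × 91.1 / 26)² = 160.17
Round up: n = 161.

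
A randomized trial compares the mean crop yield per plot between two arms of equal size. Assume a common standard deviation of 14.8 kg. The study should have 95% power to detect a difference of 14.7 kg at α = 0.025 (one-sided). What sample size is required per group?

27 per group

For two equal groups, n per group = 2·((z_α + z_β)·σ/δ)².
z_α = 1.960; z_β = 1.645 (power 95%).
n = 2 × (3.605 × 14.8 / 14.7)² = 2 × 13.17 = 26.34
Round up: n = 27 per group.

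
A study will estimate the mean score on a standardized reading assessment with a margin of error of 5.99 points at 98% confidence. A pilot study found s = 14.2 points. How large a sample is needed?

31

For a mean, the margin of error is E = z·σ/√n, so n = (zσ/E)².
At 98% confidence, z = 2.326.
n = (2.326 × 14.2 / 5.99)² = 30.40
Round up: n = 31.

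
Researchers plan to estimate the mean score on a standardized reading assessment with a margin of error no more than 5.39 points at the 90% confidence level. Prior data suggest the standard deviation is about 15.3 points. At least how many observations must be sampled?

22

For a mean, the margin of error is E = z·σ/√n, so n = (zσ/E)².
At 90% confidence, z = 1.645.
n = (1.645 × 15.3 / 5.39)² = 21.80
Round up: n = 22.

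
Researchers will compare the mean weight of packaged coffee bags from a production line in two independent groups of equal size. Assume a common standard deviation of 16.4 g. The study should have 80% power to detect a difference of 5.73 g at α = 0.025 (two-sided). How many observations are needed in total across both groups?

For two equal groups, n per group = 2·((z_{α/2} + z_β)·σ/δ)².
z_{α/2} = 2.241; z_β = 0.842 (power 80%).
n = 2 × (3.083 × 16.4 / 5.73)² = 2 × 77.86 = 155.72
Round up: n = 156 per group.
Total across both groups: 2 × 156 = 312.

312 total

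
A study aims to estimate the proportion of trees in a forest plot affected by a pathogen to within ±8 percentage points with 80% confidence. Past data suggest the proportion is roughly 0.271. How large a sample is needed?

For a proportion with margin E = 0.08 at 80% confidence, z = 1.282.
n = p̂(1−p̂)(z/E)² = 0.271 × 0.729 × (1.282/0.08)² = 50.73
Round up: n = 51.

51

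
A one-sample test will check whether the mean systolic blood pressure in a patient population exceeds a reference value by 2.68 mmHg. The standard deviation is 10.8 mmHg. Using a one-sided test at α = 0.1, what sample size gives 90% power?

For a one-sample z-test, n = ((z_α + z_β)·σ/δ)².
z_α = 1.282 (one-sided α = 0.1); z_β = 1.282 (power 90% → β = 0.1).
n = (2.564 × 10.8 / 2.68)² = 106.76
Round up: n = 107.

n = 107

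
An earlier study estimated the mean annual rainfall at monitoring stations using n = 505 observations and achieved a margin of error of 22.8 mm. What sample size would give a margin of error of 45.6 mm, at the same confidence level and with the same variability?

Margin of error scales as 1/√n, so n₂ = n₁·(E₁/E₂)².
n₂ = 505 × (22.8/45.6)² = 505 × 0.25 = 126.25
Round up: n₂ = 127.

127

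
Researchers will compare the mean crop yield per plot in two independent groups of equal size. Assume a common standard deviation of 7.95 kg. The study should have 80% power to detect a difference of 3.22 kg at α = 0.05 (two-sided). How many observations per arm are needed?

For two equal groups, n per group = 2·((z_{α/2} + z_β)·σ/δ)².
z_{α/2} = 1.960; z_β = 0.842 (power 80%).
n = 2 × (2.802 × 7.95 / 3.22)² = 2 × 47.86 = 95.72
Round up: n = 96 per group.

96 per group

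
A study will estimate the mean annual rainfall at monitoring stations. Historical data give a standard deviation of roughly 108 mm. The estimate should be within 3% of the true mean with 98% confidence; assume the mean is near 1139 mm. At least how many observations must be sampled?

For a mean, the margin of error is E = z·σ/√n, so n = (zσ/E)².
At 98% confidence, z = 2.326.
E = 3% of 1139 = 34.17 mm.
n = (2.326 × 108 / 34.17)² = 54.05
Round up: n = 55.

55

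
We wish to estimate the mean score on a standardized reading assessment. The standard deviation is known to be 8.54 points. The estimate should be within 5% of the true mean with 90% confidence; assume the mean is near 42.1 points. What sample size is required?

For a mean, the margin of error is E = z·σ/√n, so n = (zσ/E)².
At 90% confidence, z = 1.645.
E = 5% of 42.1 = 2.105 points.
n = (1.645 × 8.54 / 2.105)² = 44.54
Round up: n = 45.

n = 45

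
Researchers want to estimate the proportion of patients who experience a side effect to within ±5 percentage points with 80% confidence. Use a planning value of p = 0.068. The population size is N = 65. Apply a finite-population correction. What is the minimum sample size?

n = 26

For a proportion with margin E = 0.05 at 80% confidence, z = 1.282.
n = p̂(1−p̂)(z/E)² = 0.068 × 0.932 × (1.282/0.05)² = 41.66 — call this n₀.
Finite-population correction with N = 65: n = n₀ / (1 + (n₀−1)/N) = 41.66 / 1.626 = 25.62
Round up: n = 26.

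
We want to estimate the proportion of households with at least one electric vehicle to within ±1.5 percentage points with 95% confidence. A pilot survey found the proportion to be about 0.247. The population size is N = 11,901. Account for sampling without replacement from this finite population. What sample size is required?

2507

For a proportion with margin E = 0.015 at 95% confidence, z = 1.960.
n = p̂(1−p̂)(z/E)² = 0.247 × 0.753 × (1.960/0.015)² = 3175.57 — call this n₀.
Finite-population correction with N = 11,901: n = n₀ / (1 + (n₀−1)/N) = 3175.57 / 1.267 = 2506.37
Round up: n = 2507.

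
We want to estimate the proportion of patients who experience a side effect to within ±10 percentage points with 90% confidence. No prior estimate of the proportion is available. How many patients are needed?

For a proportion with margin E = 0.1 at 90% confidence, z = 1.645.
With no prior estimate, use p = 0.5, which maximizes p(1−p) at 0.25.
n = 0.25 × (z/E)² = 0.25 × (1.645/0.1)² = 67.65
Round up: n = 68.

68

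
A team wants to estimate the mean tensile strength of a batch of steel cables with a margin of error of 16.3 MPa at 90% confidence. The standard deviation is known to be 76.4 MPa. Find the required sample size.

For a mean, the margin of error is E = z·σ/√n, so n = (zσ/E)².
At 90% confidence, z = 1.645.
n = (1.645 × 76.4 / 16.3)² = 59.45
Round up: n = 60.

60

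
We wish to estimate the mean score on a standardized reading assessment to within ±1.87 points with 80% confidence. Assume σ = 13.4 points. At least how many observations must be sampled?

85

For a mean, the margin of error is E = z·σ/√n, so n = (zσ/E)².
At 80% confidence, z = 1.282.
n = (1.282 × 13.4 / 1.87)² = 84.39
Round up: n = 85.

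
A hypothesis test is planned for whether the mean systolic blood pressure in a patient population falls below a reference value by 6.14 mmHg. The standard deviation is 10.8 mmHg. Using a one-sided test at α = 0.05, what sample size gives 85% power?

For a one-sample z-test, n = ((z_α + z_β)·σ/δ)².
z_α = 1.645 (one-sided α = 0.05); z_β = 1.036 (power 85% → β = 0.15).
n = (2.681 × 10.8 / 6.14)² = 22.24
Round up: n = 23.

23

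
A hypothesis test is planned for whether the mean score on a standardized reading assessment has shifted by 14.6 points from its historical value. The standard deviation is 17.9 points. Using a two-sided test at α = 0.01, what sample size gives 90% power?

n = 23

For a one-sample z-test, n = ((z_{α/2} + z_β)·σ/δ)².
z_{α/2} = 2.576 (two-sided α = 0.01); z_β = 1.282 (power 90% → β = 0.1).
n = (3.858 × 17.9 / 14.6)² = 22.37
Round up: n = 23.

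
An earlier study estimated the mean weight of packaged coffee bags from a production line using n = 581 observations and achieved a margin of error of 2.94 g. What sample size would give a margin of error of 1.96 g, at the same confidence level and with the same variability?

1308

Margin of error scales as 1/√n, so n₂ = n₁·(E₁/E₂)².
n₂ = 581 × (2.94/1.96)² = 581 × 2.25 = 1307.25
Round up: n₂ = 1308.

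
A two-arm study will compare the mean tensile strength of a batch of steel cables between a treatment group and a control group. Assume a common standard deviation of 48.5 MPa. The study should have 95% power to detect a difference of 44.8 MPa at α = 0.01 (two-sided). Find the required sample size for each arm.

42 per group

For two equal groups, n per group = 2·((z_{α/2} + z_β)·σ/δ)².
z_{α/2} = 2.576; z_β = 1.645 (power 95%).
n = 2 × (4.221 × 48.5 / 44.8)² = 2 × 20.88 = 41.76
Round up: n = 42 per group.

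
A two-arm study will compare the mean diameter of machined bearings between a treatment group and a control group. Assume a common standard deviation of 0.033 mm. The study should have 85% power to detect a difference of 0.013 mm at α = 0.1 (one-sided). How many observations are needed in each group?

70 per group

For two equal groups, n per group = 2·((z_α + z_β)·σ/δ)².
z_α = 1.282; z_β = 1.036 (power 85%).
n = 2 × (2.318 × 0.033 / 0.013)² = 2 × 34.62 = 69.24
Round up: n = 70 per group.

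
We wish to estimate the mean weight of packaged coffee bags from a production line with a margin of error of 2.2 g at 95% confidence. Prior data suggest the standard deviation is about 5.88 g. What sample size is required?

For a mean, the margin of error is E = z·σ/√n, so n = (zσ/E)².
At 95% confidence, z = 1.960.
n = (1.960 × 5.88 / 2.2)² = 27.44
Round up: n = 28.

28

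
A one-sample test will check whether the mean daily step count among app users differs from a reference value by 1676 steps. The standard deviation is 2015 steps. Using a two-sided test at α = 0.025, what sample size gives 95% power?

For a one-sample z-test, n = ((z_{α/2} + z_β)·σ/δ)².
z_{α/2} = 2.241 (two-sided α = 0.025); z_β = 1.645 (power 95% → β = 0.05).
n = (3.886 × 2015 / 1676)² = 21.83
Round up: n = 22.

22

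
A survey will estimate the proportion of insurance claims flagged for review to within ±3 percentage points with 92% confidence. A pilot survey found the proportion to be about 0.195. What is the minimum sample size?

n = 535

For a proportion with margin E = 0.03 at 92% confidence, z = 1.751.
n = p̂(1−p̂)(z/E)² = 0.195 × 0.805 × (1.751/0.03)² = 534.76
Round up: n = 535.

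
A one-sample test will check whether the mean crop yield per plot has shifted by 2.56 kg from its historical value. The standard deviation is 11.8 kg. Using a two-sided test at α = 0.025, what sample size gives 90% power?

For a one-sample z-test, n = ((z_{α/2} + z_β)·σ/δ)².
z_{α/2} = 2.241 (two-sided α = 0.025); z_β = 1.282 (power 90% → β = 0.1).
n = (3.523 × 11.8 / 2.56)² = 263.70
Round up: n = 264.

n = 264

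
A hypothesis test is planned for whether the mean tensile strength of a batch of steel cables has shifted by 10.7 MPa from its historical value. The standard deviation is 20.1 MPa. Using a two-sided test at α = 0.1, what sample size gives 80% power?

n = 22

For a one-sample z-test, n = ((z_{α/2} + z_β)·σ/δ)².
z_{α/2} = 1.645 (two-sided α = 0.1); z_β = 0.842 (power 80% → β = 0.2).
n = (2.487 × 20.1 / 10.7)² = 21.83
Round up: n = 22.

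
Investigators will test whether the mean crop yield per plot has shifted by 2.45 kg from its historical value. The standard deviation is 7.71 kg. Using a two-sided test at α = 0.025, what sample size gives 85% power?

n = 107

For a one-sample z-test, n = ((z_{α/2} + z_β)·σ/δ)².
z_{α/2} = 2.241 (two-sided α = 0.025); z_β = 1.036 (power 85% → β = 0.15).
n = (3.277 × 7.71 / 2.45)² = 106.35
Round up: n = 107.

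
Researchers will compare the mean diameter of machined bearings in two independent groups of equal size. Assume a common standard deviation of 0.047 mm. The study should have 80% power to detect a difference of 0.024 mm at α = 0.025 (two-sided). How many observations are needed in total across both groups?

For two equal groups, n per group = 2·((z_{α/2} + z_β)·σ/δ)².
z_{α/2} = 2.241; z_β = 0.842 (power 80%).
n = 2 × (3.083 × 0.047 / 0.024)² = 2 × 36.45 = 72.90
Round up: n = 73 per group.
Total across both groups: 2 × 73 = 146.

146 total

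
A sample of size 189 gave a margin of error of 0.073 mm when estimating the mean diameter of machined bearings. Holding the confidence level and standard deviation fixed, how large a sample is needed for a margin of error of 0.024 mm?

Margin of error scales as 1/√n, so n₂ = n₁·(E₁/E₂)².
n₂ = 189 × (0.073/0.024)² = 189 × 9.252 = 1748.63
Round up: n₂ = 1749.

1749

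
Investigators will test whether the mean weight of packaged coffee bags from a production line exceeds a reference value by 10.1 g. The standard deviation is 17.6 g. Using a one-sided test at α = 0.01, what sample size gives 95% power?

48

For a one-sample z-test, n = ((z_α + z_β)·σ/δ)².
z_α = 2.326 (one-sided α = 0.01); z_β = 1.645 (power 95% → β = 0.05).
n = (3.971 × 17.6 / 10.1)² = 47.88
Round up: n = 48.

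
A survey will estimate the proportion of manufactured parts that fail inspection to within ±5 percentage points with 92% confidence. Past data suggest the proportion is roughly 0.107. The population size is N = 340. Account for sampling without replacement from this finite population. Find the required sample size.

For a proportion with margin E = 0.05 at 92% confidence, z = 1.751.
n = p̂(1−p̂)(z/E)² = 0.107 × 0.893 × (1.751/0.05)² = 117.18 — call this n₀.
Finite-population correction with N = 340: n = n₀ / (1 + (n₀−1)/N) = 117.18 / 1.342 = 87.32
Round up: n = 88.

n = 88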